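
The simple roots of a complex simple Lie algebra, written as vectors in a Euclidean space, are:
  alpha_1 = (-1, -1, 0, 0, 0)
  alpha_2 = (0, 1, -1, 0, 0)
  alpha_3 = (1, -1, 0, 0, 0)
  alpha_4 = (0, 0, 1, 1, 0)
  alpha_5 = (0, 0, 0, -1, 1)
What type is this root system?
Compute the Cartan integers a_ij = 2(alpha_i, alpha_j)/(alpha_j, alpha_j); the resulting 5x5 Cartan matrix is
[[2, -1, 0, 0, 0], [-1, 2, -1, -1, 0], [0, -1, 2, 0, 0], [0, -1, 0, 2, -1], [0, 0, 0, -1, 2]].
All simple roots have the same length, so the diagram is simply laced. The associated Dynkin diagram is a chain of 3 nodes with a fork of two nodes at one end (D_5), so the type is D_5 (the algebra so(10)).

D_5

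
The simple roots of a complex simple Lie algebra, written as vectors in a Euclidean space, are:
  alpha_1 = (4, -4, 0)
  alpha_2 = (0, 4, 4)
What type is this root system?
Compute the Cartan integers a_ij = 2(alpha_i, alpha_j)/(alpha_j, alpha_j); the resulting 2x2 Cartan matrix is
[[2, -1], [-1, 2]].
All simple roots have the same length, so the diagram is simply laced. The associated Dynkin diagram is a chain of 2 nodes with single edges (A_2), so the type is A_2 (the algebra sl(3)).

A_2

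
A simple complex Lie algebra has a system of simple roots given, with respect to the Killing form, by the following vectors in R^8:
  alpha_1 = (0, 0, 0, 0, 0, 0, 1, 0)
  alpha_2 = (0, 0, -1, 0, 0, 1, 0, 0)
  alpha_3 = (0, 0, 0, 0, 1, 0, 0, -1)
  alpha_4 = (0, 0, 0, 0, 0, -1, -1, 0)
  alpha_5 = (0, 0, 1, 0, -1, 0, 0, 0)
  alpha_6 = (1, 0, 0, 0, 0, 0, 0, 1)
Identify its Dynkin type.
B6

Compute the Cartan integers a_ij = 2(alpha_i, alpha_j)/(alpha_j, alpha_j); the resulting 6x6 Cartan matrix is
[[2, 0, 0, -1, 0, 0], [0, 2, 0, -1, -1, 0], [0, 0, 2, 0, -1, -1], [-2, -1, 0, 2, 0, 0], [0, -1, -1, 0, 2, 0], [0, 0, -1, 0, 0, 2]].
The roots have two lengths (squared-length ratio 2:1); the short ones are alpha_{1}. The associated Dynkin diagram is a chain of 6 nodes with a double edge at one end; the terminal node there is the unique short simple root (B_6), so the type is B_6 (the algebra so(13)).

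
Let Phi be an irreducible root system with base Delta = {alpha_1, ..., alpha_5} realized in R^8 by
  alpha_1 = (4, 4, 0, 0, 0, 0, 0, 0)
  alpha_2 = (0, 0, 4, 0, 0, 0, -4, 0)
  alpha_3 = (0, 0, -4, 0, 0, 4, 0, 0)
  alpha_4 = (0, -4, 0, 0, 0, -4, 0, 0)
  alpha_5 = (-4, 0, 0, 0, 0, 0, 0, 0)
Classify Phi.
Compute the Cartan integers a_ij = 2(alpha_i, alpha_j)/(alpha_j, alpha_j); the resulting 5x5 Cartan matrix is
[[2, 0, 0, -1, -2], [0, 2, -1, 0, 0], [0, -1, 2, -1, 0], [-1, 0, -1, 2, 0], [-1, 0, 0, 0, 2]].
The roots have two lengths (squared-length ratio 2:1); the short ones are alpha_{5}. The associated Dynkin diagram is a chain of 5 nodes with a double edge at one end; the terminal node there is the unique short simple root (B_5), so the type is B_5 (the algebra so(11)).

type B_5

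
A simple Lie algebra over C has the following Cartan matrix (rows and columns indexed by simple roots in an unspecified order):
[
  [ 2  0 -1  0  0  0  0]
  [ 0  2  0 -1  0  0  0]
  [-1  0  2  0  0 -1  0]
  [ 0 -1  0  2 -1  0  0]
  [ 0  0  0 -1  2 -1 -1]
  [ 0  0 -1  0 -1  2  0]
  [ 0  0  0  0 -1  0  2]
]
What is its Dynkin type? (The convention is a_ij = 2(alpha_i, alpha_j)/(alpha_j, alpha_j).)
type E_7

The matrix has rank 7 with 2's on the diagonal. Reading the off-diagonal entries as Dynkin edges (a single edge where a_ij = a_ji = -1; a double or triple edge where a_ij * a_ji = 2 or 3), the diagram is a chain of 6 nodes with one extra node attached to the third node from one end (E_7). One simple-root ordering that puts it in standard form is (alpha_2, alpha_7, alpha_4, alpha_5, alpha_6, alpha_3, alpha_1). So the algebra is type E_7.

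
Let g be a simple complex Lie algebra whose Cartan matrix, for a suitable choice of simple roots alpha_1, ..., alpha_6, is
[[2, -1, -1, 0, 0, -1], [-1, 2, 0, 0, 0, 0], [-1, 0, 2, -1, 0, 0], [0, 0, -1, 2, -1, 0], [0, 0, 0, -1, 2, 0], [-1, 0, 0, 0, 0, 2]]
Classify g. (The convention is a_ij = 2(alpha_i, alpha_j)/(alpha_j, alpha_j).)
D_6 (so(12))

The matrix has rank 6 with 2's on the diagonal. Reading the off-diagonal entries as Dynkin edges (a single edge where a_ij = a_ji = -1; a double or triple edge where a_ij * a_ji = 2 or 3), the diagram is a chain of 4 nodes with a fork of two nodes at one end (D_6). One simple-root ordering that puts it in standard form is (alpha_5, alpha_4, alpha_3, alpha_1, alpha_6, alpha_2). So the algebra is type D_6, i.e. so(12).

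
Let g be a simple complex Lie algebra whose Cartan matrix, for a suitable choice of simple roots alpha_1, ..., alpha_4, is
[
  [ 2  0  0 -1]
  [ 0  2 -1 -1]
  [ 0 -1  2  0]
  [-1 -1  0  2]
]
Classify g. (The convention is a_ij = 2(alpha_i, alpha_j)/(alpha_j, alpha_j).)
The matrix has rank 4 with 2's on the diagonal. Reading the off-diagonal entries as Dynkin edges (a single edge where a_ij = a_ji = -1; a double or triple edge where a_ij * a_ji = 2 or 3), the diagram is a chain of 4 nodes with single edges (A_4). One simple-root ordering that puts it in standard form is (alpha_3, alpha_2, alpha_4, alpha_1). So the algebra is type A_4, i.e. sl(5).

type A_4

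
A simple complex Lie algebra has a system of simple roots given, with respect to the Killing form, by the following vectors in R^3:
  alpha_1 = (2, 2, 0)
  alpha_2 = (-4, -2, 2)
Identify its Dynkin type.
G_2

Compute the Cartan integers a_ij = 2(alpha_i, alpha_j)/(alpha_j, alpha_j); the resulting 2x2 Cartan matrix is
[[2, -1], [-3, 2]].
The roots have two lengths (squared-length ratio 3:1); the short ones are alpha_{1}. The associated Dynkin diagram is two nodes joined by a triple edge (G_2), so the type is G_2.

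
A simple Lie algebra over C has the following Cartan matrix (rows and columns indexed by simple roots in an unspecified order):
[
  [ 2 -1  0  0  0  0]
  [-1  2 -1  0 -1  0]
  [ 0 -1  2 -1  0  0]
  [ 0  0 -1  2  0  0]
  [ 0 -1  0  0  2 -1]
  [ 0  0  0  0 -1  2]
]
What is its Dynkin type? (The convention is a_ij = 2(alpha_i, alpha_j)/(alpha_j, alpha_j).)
The matrix has rank 6 with 2's on the diagonal. Reading the off-diagonal entries as Dynkin edges (a single edge where a_ij = a_ji = -1; a double or triple edge where a_ij * a_ji = 2 or 3), the diagram is a chain of 5 nodes with one extra node attached to the third node from one end (E_6). One simple-root ordering that puts it in standard form is (alpha_6, alpha_1, alpha_5, alpha_2, alpha_3, alpha_4). So the algebra is type E_6.

type E_6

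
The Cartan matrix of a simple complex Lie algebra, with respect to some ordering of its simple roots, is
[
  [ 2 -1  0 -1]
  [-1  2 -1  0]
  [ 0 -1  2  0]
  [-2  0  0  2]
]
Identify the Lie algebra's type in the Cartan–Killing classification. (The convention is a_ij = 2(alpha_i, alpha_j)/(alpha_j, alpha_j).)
C_4

The matrix has rank 4 with 2's on the diagonal. Reading the off-diagonal entries as Dynkin edges (a single edge where a_ij = a_ji = -1; a double or triple edge where a_ij * a_ji = 2 or 3), the diagram is a chain of 4 nodes with a double edge at one end; the terminal node there is the unique long simple root (C_4). One simple-root ordering that puts it in standard form is (alpha_3, alpha_2, alpha_1, alpha_4). So the algebra is type C_4, i.e. sp(8).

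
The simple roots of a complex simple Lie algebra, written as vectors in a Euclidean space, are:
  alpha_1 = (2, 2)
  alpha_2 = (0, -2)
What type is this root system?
Compute the Cartan integers a_ij = 2(alpha_i, alpha_j)/(alpha_j, alpha_j); the resulting 2x2 Cartan matrix is
[[2, -2], [-1, 2]].
The roots have two lengths (squared-length ratio 2:1); the short ones are alpha_{2}. The associated Dynkin diagram is a chain of 2 nodes with a double edge at one end; the terminal node there is the unique short simple root (B_2), so the type is B_2 (the algebra so(5)).

B_2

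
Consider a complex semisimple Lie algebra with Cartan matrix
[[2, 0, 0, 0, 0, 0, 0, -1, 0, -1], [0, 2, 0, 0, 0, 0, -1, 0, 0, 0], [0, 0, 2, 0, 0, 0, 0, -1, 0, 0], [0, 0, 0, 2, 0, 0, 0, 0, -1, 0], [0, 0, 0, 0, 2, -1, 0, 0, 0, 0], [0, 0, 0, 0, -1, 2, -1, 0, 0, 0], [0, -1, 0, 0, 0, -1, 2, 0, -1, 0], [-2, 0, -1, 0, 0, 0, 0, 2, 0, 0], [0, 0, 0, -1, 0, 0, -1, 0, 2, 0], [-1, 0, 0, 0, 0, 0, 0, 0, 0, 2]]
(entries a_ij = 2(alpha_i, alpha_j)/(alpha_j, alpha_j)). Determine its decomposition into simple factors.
The diagram associated to this matrix has two connected components: the simple roots {alpha_2, alpha_4, alpha_5, alpha_6, alpha_7, alpha_9} form a chain of 5 nodes with one extra node attached to the third node from one end (E_6), and {alpha_1, alpha_3, alpha_8, alpha_10} form a chain of 4 nodes with a double edge between the middle two (F_4). A semisimple Lie algebra decomposes uniquely as the direct sum of simple ideals, one per connected component of its Dynkin diagram, so g ≅ E_6 ⊕ F_4 (dimension 78 + 52 = 130).

E_6 + F_4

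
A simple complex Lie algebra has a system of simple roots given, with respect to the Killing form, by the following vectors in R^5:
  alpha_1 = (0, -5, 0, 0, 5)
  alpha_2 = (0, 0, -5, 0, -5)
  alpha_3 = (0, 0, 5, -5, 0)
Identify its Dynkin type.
Compute the Cartan integers a_ij = 2(alpha_i, alpha_j)/(alpha_j, alpha_j); the resulting 3x3 Cartan matrix is
[[2, -1, 0], [-1, 2, -1], [0, -1, 2]].
All simple roots have the same length, so the diagram is simply laced. The associated Dynkin diagram is a chain of 3 nodes with single edges (A_3), so the type is A_3 (the algebra sl(4)).

type A_3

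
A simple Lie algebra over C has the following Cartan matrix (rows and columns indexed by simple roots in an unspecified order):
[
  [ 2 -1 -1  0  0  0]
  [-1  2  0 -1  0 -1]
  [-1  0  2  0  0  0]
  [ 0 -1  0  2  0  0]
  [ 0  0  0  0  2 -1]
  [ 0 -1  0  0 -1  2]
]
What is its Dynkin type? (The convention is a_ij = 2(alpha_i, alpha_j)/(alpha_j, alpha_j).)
E6

The matrix has rank 6 with 2's on the diagonal. Reading the off-diagonal entries as Dynkin edges (a single edge where a_ij = a_ji = -1; a double or triple edge where a_ij * a_ji = 2 or 3), the diagram is a chain of 5 nodes with one extra node attached to the third node from one end (E_6). One simple-root ordering that puts it in standard form is (alpha_3, alpha_4, alpha_1, alpha_2, alpha_6, alpha_5). So the algebra is type E_6.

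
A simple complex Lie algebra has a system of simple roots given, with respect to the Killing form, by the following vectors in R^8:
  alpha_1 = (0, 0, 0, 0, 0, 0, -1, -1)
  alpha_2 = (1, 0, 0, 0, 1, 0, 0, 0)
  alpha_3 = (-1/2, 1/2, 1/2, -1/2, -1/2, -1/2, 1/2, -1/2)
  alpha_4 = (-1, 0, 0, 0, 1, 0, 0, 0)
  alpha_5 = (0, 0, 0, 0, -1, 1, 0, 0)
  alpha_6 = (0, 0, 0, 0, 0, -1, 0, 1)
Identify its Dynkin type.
Compute the Cartan integers a_ij = 2(alpha_i, alpha_j)/(alpha_j, alpha_j); the resulting 6x6 Cartan matrix is
[[2, 0, 0, 0, 0, -1], [0, 2, -1, 0, -1, 0], [0, -1, 2, 0, 0, 0], [0, 0, 0, 2, -1, 0], [0, -1, 0, -1, 2, -1], [-1, 0, 0, 0, -1, 2]].
All simple roots have the same length, so the diagram is simply laced. The associated Dynkin diagram is a chain of 5 nodes with one extra node attached to the third node from one end (E_6), so the type is E_6.

E_6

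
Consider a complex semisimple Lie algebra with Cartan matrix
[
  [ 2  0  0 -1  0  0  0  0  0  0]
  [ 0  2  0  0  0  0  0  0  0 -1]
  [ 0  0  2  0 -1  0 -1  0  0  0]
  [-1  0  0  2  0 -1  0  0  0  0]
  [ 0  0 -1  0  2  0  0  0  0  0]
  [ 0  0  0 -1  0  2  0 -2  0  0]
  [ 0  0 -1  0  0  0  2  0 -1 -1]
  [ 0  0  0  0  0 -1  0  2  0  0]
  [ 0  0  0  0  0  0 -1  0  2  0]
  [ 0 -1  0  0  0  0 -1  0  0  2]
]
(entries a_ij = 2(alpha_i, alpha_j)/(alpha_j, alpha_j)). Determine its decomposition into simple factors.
B_4 (so(9)) ⊕ E_6

The diagram associated to this matrix has two connected components: the simple roots {alpha_1, alpha_4, alpha_6, alpha_8} form a chain of 4 nodes with a double edge at one end; the terminal node there is the unique short simple root (B_4), and {alpha_2, alpha_3, alpha_5, alpha_7, alpha_9, alpha_10} form a chain of 5 nodes with one extra node attached to the third node from one end (E_6). A semisimple Lie algebra decomposes uniquely as the direct sum of simple ideals, one per connected component of its Dynkin diagram, so g ≅ B_4 ⊕ E_6 (dimension 36 + 78 = 114).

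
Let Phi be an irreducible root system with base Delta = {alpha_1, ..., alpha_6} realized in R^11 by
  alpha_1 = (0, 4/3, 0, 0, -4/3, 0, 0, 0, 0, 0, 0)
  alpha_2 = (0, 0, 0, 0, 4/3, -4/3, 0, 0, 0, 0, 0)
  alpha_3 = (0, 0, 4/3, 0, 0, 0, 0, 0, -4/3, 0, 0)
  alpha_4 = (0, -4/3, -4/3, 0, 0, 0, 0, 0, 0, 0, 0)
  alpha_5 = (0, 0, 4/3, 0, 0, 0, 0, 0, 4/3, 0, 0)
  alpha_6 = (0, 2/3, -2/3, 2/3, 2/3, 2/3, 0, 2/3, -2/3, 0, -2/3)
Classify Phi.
Compute the Cartan integers a_ij = 2(alpha_i, alpha_j)/(alpha_j, alpha_j); the resulting 6x6 Cartan matrix is
[[2, -1, 0, -1, 0, 0], [-1, 2, 0, 0, 0, 0], [0, 0, 2, -1, 0, 0], [-1, 0, -1, 2, -1, 0], [0, 0, 0, -1, 2, -1], [0, 0, 0, 0, -1, 2]].
All simple roots have the same length, so the diagram is simply laced. The associated Dynkin diagram is a chain of 5 nodes with one extra node attached to the third node from one end (E_6), so the type is E_6.

E_6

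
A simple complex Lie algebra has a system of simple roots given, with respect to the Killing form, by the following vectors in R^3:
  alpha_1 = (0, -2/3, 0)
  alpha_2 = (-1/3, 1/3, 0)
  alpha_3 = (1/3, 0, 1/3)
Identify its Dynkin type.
Compute the Cartan integers a_ij = 2(alpha_i, alpha_j)/(alpha_j, alpha_j); the resulting 3x3 Cartan matrix is
[[2, -2, 0], [-1, 2, -1], [0, -1, 2]].
The roots have two lengths (squared-length ratio 2:1); the short ones are alpha_{2,3}. The associated Dynkin diagram is a chain of 3 nodes with a double edge at one end; the terminal node there is the unique long simple root (C_3), so the type is C_3 (the algebra sp(6)).

type C_3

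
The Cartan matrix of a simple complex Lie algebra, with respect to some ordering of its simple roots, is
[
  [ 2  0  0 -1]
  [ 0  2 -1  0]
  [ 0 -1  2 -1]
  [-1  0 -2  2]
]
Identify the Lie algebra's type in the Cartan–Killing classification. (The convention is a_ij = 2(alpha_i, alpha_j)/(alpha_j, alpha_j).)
F_4

The matrix has rank 4 with 2's on the diagonal. Reading the off-diagonal entries as Dynkin edges (a single edge where a_ij = a_ji = -1; a double or triple edge where a_ij * a_ji = 2 or 3), the diagram is a chain of 4 nodes with a double edge between the middle two (F_4). One simple-root ordering that puts it in standard form is (alpha_1, alpha_4, alpha_3, alpha_2). So the algebra is type F_4.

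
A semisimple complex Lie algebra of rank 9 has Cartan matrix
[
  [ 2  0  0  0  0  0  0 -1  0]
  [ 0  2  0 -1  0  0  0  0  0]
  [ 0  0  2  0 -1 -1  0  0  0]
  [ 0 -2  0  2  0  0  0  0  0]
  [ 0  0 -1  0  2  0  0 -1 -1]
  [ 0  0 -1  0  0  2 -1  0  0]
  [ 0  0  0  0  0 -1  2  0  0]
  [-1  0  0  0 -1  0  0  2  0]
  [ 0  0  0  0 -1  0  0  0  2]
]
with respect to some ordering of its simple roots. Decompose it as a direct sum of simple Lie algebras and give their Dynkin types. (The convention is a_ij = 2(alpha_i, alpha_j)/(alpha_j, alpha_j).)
B_2 (so(5)) ⊕ E_7

The diagram associated to this matrix has two connected components: the simple roots {alpha_2, alpha_4} form a chain of 2 nodes with a double edge at one end; the terminal node there is the unique short simple root (B_2), and {alpha_1, alpha_3, alpha_5, alpha_6, alpha_7, alpha_8, alpha_9} form a chain of 6 nodes with one extra node attached to the third node from one end (E_7). A semisimple Lie algebra decomposes uniquely as the direct sum of simple ideals, one per connected component of its Dynkin diagram, so g ≅ B_2 ⊕ E_7 (dimension 10 + 133 = 143).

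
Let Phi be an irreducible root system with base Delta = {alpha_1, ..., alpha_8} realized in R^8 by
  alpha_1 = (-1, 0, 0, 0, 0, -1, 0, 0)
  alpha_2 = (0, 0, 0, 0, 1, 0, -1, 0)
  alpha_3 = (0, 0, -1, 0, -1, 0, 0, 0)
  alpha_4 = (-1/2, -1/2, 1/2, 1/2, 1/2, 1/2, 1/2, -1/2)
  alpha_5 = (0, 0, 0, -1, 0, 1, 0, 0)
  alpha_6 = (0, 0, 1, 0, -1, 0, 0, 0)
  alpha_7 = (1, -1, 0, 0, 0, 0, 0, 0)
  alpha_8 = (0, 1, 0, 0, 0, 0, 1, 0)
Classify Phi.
E8

Compute the Cartan integers a_ij = 2(alpha_i, alpha_j)/(alpha_j, alpha_j); the resulting 8x8 Cartan matrix is
[[2, 0, 0, 0, -1, 0, -1, 0], [0, 2, -1, 0, 0, -1, 0, -1], [0, -1, 2, -1, 0, 0, 0, 0], [0, 0, -1, 2, 0, 0, 0, 0], [-1, 0, 0, 0, 2, 0, 0, 0], [0, -1, 0, 0, 0, 2, 0, 0], [-1, 0, 0, 0, 0, 0, 2, -1], [0, -1, 0, 0, 0, 0, -1, 2]].
All simple roots have the same length, so the diagram is simply laced. The associated Dynkin diagram is a chain of 7 nodes with one extra node attached to the third node from one end (E_8), so the type is E_8.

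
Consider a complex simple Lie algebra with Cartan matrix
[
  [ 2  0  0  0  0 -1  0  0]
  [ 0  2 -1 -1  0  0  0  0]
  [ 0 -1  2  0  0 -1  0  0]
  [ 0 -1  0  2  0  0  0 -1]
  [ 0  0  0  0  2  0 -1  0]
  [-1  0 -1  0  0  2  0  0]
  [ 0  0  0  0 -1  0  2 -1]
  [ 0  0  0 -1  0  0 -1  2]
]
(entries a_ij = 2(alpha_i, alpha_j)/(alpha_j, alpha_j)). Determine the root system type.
type A_8

The matrix has rank 8 with 2's on the diagonal. Reading the off-diagonal entries as Dynkin edges (a single edge where a_ij = a_ji = -1; a double or triple edge where a_ij * a_ji = 2 or 3), the diagram is a chain of 8 nodes with single edges (A_8). One simple-root ordering that puts it in standard form is (alpha_5, alpha_7, alpha_8, alpha_4, alpha_2, alpha_3, alpha_6, alpha_1). So the algebra is type A_8, i.e. sl(9).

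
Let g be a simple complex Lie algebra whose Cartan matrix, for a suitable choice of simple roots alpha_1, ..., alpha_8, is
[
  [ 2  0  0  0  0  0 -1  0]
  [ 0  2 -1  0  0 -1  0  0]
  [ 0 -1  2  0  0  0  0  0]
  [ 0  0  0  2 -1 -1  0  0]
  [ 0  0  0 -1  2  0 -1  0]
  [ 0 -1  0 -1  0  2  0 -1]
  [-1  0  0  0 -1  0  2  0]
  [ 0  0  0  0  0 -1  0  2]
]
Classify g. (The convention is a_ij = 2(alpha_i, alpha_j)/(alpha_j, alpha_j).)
The matrix has rank 8 with 2's on the diagonal. Reading the off-diagonal entries as Dynkin edges (a single edge where a_ij = a_ji = -1; a double or triple edge where a_ij * a_ji = 2 or 3), the diagram is a chain of 7 nodes with one extra node attached to the third node from one end (E_8). One simple-root ordering that puts it in standard form is (alpha_3, alpha_8, alpha_2, alpha_6, alpha_4, alpha_5, alpha_7, alpha_1). So the algebra is type E_8.

E8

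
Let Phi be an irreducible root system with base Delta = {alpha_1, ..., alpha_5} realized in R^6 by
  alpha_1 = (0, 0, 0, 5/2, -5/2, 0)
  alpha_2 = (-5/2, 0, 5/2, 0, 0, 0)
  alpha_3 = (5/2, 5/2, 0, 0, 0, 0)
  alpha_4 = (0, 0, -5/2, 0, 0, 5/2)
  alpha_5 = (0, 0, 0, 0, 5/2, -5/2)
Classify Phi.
Compute the Cartan integers a_ij = 2(alpha_i, alpha_j)/(alpha_j, alpha_j); the resulting 5x5 Cartan matrix is
[[2, 0, 0, 0, -1], [0, 2, -1, -1, 0], [0, -1, 2, 0, 0], [0, -1, 0, 2, -1], [-1, 0, 0, -1, 2]].
All simple roots have the same length, so the diagram is simply laced. The associated Dynkin diagram is a chain of 5 nodes with single edges (A_5), so the type is A_5 (the algebra sl(6)).

A_5 (sl(6))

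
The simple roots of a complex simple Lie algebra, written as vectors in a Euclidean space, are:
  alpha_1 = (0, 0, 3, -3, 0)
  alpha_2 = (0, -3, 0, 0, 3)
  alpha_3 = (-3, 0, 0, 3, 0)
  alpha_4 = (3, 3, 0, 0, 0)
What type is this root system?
Compute the Cartan integers a_ij = 2(alpha_i, alpha_j)/(alpha_j, alpha_j); the resulting 4x4 Cartan matrix is
[[2, 0, -1, 0], [0, 2, 0, -1], [-1, 0, 2, -1], [0, -1, -1, 2]].
All simple roots have the same length, so the diagram is simply laced. The associated Dynkin diagram is a chain of 4 nodes with single edges (A_4), so the type is A_4 (the algebra sl(5)).

A4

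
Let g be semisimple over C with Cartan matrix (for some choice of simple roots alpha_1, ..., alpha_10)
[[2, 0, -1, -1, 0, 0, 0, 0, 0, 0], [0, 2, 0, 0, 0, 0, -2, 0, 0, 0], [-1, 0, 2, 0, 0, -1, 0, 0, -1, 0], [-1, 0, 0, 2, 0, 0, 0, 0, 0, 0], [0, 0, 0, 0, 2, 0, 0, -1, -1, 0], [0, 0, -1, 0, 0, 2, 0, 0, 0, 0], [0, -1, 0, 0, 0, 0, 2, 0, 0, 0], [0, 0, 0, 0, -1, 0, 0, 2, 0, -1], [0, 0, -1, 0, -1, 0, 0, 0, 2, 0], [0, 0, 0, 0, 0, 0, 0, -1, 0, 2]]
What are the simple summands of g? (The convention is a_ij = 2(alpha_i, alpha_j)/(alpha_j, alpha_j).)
The diagram associated to this matrix has two connected components: the simple roots {alpha_2, alpha_7} form a chain of 2 nodes with a double edge at one end; the terminal node there is the unique short simple root (B_2), and {alpha_1, alpha_3, alpha_4, alpha_5, alpha_6, alpha_8, alpha_9, alpha_10} form a chain of 7 nodes with one extra node attached to the third node from one end (E_8). A semisimple Lie algebra decomposes uniquely as the direct sum of simple ideals, one per connected component of its Dynkin diagram, so g ≅ B_2 ⊕ E_8 (dimension 10 + 248 = 258).

B_2 + E_8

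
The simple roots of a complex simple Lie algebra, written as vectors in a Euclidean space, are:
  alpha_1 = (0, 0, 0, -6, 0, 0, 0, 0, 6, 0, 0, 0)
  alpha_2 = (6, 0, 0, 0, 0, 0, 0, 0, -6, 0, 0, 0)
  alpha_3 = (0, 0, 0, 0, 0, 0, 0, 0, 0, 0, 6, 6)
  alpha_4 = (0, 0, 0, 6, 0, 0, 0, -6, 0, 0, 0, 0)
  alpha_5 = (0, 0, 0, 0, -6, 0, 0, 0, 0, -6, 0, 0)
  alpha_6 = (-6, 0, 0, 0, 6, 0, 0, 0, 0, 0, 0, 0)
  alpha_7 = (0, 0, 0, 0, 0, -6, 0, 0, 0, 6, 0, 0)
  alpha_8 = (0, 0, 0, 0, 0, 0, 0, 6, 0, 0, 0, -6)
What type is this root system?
A8

Compute the Cartan integers a_ij = 2(alpha_i, alpha_j)/(alpha_j, alpha_j); the resulting 8x8 Cartan matrix is
[[2, -1, 0, -1, 0, 0, 0, 0], [-1, 2, 0, 0, 0, -1, 0, 0], [0, 0, 2, 0, 0, 0, 0, -1], [-1, 0, 0, 2, 0, 0, 0, -1], [0, 0, 0, 0, 2, -1, -1, 0], [0, -1, 0, 0, -1, 2, 0, 0], [0, 0, 0, 0, -1, 0, 2, 0], [0, 0, -1, -1, 0, 0, 0, 2]].
All simple roots have the same length, so the diagram is simply laced. The associated Dynkin diagram is a chain of 8 nodes with single edges (A_8), so the type is A_8 (the algebra sl(9)).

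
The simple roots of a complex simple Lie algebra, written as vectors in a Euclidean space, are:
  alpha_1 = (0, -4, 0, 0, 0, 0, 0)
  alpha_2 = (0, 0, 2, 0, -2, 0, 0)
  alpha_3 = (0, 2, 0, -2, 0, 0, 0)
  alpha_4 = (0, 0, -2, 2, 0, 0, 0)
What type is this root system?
Compute the Cartan integers a_ij = 2(alpha_i, alpha_j)/(alpha_j, alpha_j); the resulting 4x4 Cartan matrix is
[[2, 0, -2, 0], [0, 2, 0, -1], [-1, 0, 2, -1], [0, -1, -1, 2]].
The roots have two lengths (squared-length ratio 2:1); the short ones are alpha_{2,3,4}. The associated Dynkin diagram is a chain of 4 nodes with a double edge at one end; the terminal node there is the unique long simple root (C_4), so the type is C_4 (the algebra sp(8)).

C_4 (sp(8))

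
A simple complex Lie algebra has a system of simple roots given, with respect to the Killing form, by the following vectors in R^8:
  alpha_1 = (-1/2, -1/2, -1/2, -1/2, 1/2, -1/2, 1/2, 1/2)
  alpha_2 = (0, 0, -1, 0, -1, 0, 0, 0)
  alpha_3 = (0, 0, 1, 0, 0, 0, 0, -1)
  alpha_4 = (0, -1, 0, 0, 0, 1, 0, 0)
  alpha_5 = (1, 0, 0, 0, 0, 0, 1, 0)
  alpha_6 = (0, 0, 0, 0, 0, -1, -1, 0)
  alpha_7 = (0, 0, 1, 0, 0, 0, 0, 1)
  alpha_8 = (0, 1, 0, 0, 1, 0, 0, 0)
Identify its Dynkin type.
Compute the Cartan integers a_ij = 2(alpha_i, alpha_j)/(alpha_j, alpha_j); the resulting 8x8 Cartan matrix is
[[2, 0, -1, 0, 0, 0, 0, 0], [0, 2, -1, 0, 0, 0, -1, -1], [-1, -1, 2, 0, 0, 0, 0, 0], [0, 0, 0, 2, 0, -1, 0, -1], [0, 0, 0, 0, 2, -1, 0, 0], [0, 0, 0, -1, -1, 2, 0, 0], [0, -1, 0, 0, 0, 0, 2, 0], [0, -1, 0, -1, 0, 0, 0, 2]].
All simple roots have the same length, so the diagram is simply laced. The associated Dynkin diagram is a chain of 7 nodes with one extra node attached to the third node from one end (E_8), so the type is E_8.

E_8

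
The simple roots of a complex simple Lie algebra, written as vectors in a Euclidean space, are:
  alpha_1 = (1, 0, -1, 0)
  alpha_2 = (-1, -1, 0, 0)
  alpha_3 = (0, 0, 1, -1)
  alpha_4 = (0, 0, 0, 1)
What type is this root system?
B_4 (so(9))

Compute the Cartan integers a_ij = 2(alpha_i, alpha_j)/(alpha_j, alpha_j); the resulting 4x4 Cartan matrix is
[[2, -1, -1, 0], [-1, 2, 0, 0], [-1, 0, 2, -2], [0, 0, -1, 2]].
The roots have two lengths (squared-length ratio 2:1); the short ones are alpha_{4}. The associated Dynkin diagram is a chain of 4 nodes with a double edge at one end; the terminal node there is the unique short simple root (B_4), so the type is B_4 (the algebra so(9)).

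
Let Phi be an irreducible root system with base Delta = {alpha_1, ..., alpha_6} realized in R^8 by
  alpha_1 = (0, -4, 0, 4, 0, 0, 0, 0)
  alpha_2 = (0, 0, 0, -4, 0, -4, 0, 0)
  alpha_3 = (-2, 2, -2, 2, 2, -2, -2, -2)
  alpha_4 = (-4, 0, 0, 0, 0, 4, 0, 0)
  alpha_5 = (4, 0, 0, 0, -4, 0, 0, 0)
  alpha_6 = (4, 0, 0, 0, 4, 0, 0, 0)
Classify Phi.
Compute the Cartan integers a_ij = 2(alpha_i, alpha_j)/(alpha_j, alpha_j); the resulting 6x6 Cartan matrix is
[[2, -1, 0, 0, 0, 0], [-1, 2, 0, -1, 0, 0], [0, 0, 2, 0, -1, 0], [0, -1, 0, 2, -1, -1], [0, 0, -1, -1, 2, 0], [0, 0, 0, -1, 0, 2]].
All simple roots have the same length, so the diagram is simply laced. The associated Dynkin diagram is a chain of 5 nodes with one extra node attached to the third node from one end (E_6), so the type is E_6.

type E_6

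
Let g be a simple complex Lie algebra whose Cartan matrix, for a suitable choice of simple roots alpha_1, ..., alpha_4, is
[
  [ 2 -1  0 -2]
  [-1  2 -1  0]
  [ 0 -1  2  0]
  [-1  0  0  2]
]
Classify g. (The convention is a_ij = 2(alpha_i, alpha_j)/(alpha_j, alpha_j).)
B_4

The matrix has rank 4 with 2's on the diagonal. Reading the off-diagonal entries as Dynkin edges (a single edge where a_ij = a_ji = -1; a double or triple edge where a_ij * a_ji = 2 or 3), the diagram is a chain of 4 nodes with a double edge at one end; the terminal node there is the unique short simple root (B_4). One simple-root ordering that puts it in standard form is (alpha_3, alpha_2, alpha_1, alpha_4). So the algebra is type B_4, i.e. so(9).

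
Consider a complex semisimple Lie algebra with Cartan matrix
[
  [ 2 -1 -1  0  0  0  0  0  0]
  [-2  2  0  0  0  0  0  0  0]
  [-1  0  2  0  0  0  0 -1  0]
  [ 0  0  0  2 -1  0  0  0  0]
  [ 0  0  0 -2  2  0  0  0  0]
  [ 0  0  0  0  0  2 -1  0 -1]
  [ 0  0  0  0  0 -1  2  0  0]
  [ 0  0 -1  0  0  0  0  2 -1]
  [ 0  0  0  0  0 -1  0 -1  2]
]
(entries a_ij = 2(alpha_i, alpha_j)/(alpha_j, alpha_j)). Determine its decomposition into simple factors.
The diagram associated to this matrix has two connected components: the simple roots {alpha_4, alpha_5} form a chain of 2 nodes with a double edge at one end; the terminal node there is the unique short simple root (B_2), and {alpha_1, alpha_2, alpha_3, alpha_6, alpha_7, alpha_8, alpha_9} form a chain of 7 nodes with a double edge at one end; the terminal node there is the unique long simple root (C_7). A semisimple Lie algebra decomposes uniquely as the direct sum of simple ideals, one per connected component of its Dynkin diagram, so g ≅ B_2 ⊕ C_7 (dimension 10 + 105 = 115).

B_2 (so(5)) + C_7 (sp(14))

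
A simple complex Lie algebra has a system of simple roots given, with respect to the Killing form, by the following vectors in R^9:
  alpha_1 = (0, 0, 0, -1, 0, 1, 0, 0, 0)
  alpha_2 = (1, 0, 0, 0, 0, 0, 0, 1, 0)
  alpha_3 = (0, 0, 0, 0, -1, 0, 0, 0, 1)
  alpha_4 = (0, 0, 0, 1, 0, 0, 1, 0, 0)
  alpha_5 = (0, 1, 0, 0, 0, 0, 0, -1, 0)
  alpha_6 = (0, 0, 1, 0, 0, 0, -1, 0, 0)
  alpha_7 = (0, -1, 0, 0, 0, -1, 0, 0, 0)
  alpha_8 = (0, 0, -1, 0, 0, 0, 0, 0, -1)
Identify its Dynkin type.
Compute the Cartan integers a_ij = 2(alpha_i, alpha_j)/(alpha_j, alpha_j); the resulting 8x8 Cartan matrix is
[[2, 0, 0, -1, 0, 0, -1, 0], [0, 2, 0, 0, -1, 0, 0, 0], [0, 0, 2, 0, 0, 0, 0, -1], [-1, 0, 0, 2, 0, -1, 0, 0], [0, -1, 0, 0, 2, 0, -1, 0], [0, 0, 0, -1, 0, 2, 0, -1], [-1, 0, 0, 0, -1, 0, 2, 0], [0, 0, -1, 0, 0, -1, 0, 2]].
All simple roots have the same length, so the diagram is simply laced. The associated Dynkin diagram is a chain of 8 nodes with single edges (A_8), so the type is A_8 (the algebra sl(9)).

A_8 (sl(9))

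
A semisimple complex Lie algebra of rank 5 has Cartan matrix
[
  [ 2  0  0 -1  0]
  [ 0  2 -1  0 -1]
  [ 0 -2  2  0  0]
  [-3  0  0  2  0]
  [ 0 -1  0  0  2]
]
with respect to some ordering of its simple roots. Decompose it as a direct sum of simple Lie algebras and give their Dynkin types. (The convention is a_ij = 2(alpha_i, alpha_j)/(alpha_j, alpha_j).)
The diagram associated to this matrix has two connected components: the simple roots {alpha_2, alpha_3, alpha_5} form a chain of 3 nodes with a double edge at one end; the terminal node there is the unique long simple root (C_3), and {alpha_1, alpha_4} form two nodes joined by a triple edge (G_2). A semisimple Lie algebra decomposes uniquely as the direct sum of simple ideals, one per connected component of its Dynkin diagram, so g ≅ C_3 ⊕ G_2 (dimension 21 + 14 = 35).

C_3 ⊕ G_2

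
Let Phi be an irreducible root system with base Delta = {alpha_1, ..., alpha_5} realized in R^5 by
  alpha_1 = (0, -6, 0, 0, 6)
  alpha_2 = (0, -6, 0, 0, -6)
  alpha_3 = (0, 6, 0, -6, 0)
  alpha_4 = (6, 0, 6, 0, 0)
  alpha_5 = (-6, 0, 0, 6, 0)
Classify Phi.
D5

Compute the Cartan integers a_ij = 2(alpha_i, alpha_j)/(alpha_j, alpha_j); the resulting 5x5 Cartan matrix is
[[2, 0, -1, 0, 0], [0, 2, -1, 0, 0], [-1, -1, 2, 0, -1], [0, 0, 0, 2, -1], [0, 0, -1, -1, 2]].
All simple roots have the same length, so the diagram is simply laced. The associated Dynkin diagram is a chain of 3 nodes with a fork of two nodes at one end (D_5), so the type is D_5 (the algebra so(10)).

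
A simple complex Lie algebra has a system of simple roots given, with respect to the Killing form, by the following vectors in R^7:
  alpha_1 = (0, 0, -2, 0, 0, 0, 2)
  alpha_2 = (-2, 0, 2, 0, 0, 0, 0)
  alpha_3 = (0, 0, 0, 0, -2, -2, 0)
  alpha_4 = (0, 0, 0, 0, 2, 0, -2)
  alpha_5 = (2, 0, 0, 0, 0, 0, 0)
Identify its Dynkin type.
B5

Compute the Cartan integers a_ij = 2(alpha_i, alpha_j)/(alpha_j, alpha_j); the resulting 5x5 Cartan matrix is
[[2, -1, 0, -1, 0], [-1, 2, 0, 0, -2], [0, 0, 2, -1, 0], [-1, 0, -1, 2, 0], [0, -1, 0, 0, 2]].
The roots have two lengths (squared-length ratio 2:1); the short ones are alpha_{5}. The associated Dynkin diagram is a chain of 5 nodes with a double edge at one end; the terminal node there is the unique short simple root (B_5), so the type is B_5 (the algebra so(11)).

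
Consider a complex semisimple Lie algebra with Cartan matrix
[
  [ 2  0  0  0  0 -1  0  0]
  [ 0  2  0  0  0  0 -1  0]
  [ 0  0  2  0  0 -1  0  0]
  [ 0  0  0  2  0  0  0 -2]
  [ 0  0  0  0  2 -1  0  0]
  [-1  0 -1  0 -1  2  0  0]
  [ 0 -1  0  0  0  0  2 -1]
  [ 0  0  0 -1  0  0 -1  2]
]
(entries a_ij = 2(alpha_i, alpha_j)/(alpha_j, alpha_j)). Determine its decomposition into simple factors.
The diagram associated to this matrix has two connected components: the simple roots {alpha_2, alpha_4, alpha_7, alpha_8} form a chain of 4 nodes with a double edge at one end; the terminal node there is the unique long simple root (C_4), and {alpha_1, alpha_3, alpha_5, alpha_6} form a chain of 2 nodes with a fork of two nodes at one end (D_4). A semisimple Lie algebra decomposes uniquely as the direct sum of simple ideals, one per connected component of its Dynkin diagram, so g ≅ C_4 ⊕ D_4 (dimension 36 + 28 = 64).

C_4 (sp(8)) + D_4 (so(8))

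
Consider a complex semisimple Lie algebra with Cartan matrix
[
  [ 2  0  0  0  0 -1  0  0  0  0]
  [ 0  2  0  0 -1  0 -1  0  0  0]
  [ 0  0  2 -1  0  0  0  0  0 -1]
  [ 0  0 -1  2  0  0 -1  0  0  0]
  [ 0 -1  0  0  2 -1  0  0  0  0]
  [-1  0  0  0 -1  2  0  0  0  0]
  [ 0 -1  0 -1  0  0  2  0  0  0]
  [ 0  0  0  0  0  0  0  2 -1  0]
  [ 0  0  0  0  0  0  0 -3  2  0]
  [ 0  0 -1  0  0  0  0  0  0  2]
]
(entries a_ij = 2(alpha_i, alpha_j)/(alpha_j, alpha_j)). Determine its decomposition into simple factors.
The diagram associated to this matrix has two connected components: the simple roots {alpha_1, alpha_2, alpha_3, alpha_4, alpha_5, alpha_6, alpha_7, alpha_10} form a chain of 8 nodes with single edges (A_8), and {alpha_8, alpha_9} form two nodes joined by a triple edge (G_2). A semisimple Lie algebra decomposes uniquely as the direct sum of simple ideals, one per connected component of its Dynkin diagram, so g ≅ A_8 ⊕ G_2 (dimension 80 + 14 = 94).

A_8 + G_2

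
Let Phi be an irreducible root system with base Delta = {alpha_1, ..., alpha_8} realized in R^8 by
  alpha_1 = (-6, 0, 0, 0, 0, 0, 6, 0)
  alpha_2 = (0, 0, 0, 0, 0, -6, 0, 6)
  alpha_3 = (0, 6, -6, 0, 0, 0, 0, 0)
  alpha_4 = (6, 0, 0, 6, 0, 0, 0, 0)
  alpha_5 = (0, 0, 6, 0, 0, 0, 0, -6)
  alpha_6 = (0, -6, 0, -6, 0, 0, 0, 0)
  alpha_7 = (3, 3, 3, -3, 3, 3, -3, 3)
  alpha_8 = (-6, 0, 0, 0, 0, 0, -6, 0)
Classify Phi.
Compute the Cartan integers a_ij = 2(alpha_i, alpha_j)/(alpha_j, alpha_j); the resulting 8x8 Cartan matrix is
[[2, 0, 0, -1, 0, 0, -1, 0], [0, 2, 0, 0, -1, 0, 0, 0], [0, 0, 2, 0, -1, -1, 0, 0], [-1, 0, 0, 2, 0, -1, 0, -1], [0, -1, -1, 0, 2, 0, 0, 0], [0, 0, -1, -1, 0, 2, 0, 0], [-1, 0, 0, 0, 0, 0, 2, 0], [0, 0, 0, -1, 0, 0, 0, 2]].
All simple roots have the same length, so the diagram is simply laced. The associated Dynkin diagram is a chain of 7 nodes with one extra node attached to the third node from one end (E_8), so the type is E_8.

E_8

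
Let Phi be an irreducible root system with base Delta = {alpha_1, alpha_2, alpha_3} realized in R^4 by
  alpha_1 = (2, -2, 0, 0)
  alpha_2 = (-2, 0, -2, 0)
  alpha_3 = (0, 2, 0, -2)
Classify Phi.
A_3 (sl(4))

Compute the Cartan integers a_ij = 2(alpha_i, alpha_j)/(alpha_j, alpha_j); the resulting 3x3 Cartan matrix is
[[2, -1, -1], [-1, 2, 0], [-1, 0, 2]].
All simple roots have the same length, so the diagram is simply laced. The associated Dynkin diagram is a chain of 3 nodes with single edges (A_3), so the type is A_3 (the algebra sl(4)).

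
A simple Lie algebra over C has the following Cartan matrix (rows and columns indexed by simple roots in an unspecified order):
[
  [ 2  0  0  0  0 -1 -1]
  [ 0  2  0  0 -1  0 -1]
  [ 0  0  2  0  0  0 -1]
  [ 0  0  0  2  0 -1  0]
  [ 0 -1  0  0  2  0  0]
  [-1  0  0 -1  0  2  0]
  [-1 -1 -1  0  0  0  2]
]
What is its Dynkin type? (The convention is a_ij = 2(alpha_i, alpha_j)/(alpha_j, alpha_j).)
The matrix has rank 7 with 2's on the diagonal. Reading the off-diagonal entries as Dynkin edges (a single edge where a_ij = a_ji = -1; a double or triple edge where a_ij * a_ji = 2 or 3), the diagram is a chain of 6 nodes with one extra node attached to the third node from one end (E_7). One simple-root ordering that puts it in standard form is (alpha_5, alpha_3, alpha_2, alpha_7, alpha_1, alpha_6, alpha_4). So the algebra is type E_7.

type E_7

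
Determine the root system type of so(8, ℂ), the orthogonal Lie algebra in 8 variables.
D4

This is so(8) with 8 even, which has dimension 8(8-1)/2 = 28 and rank 8/2 = 4. In the classification of classical Lie algebras, the orthogonal algebra so(2n) in an even number of variables has type D_n; here n = 4, so the Dynkin diagram is a chain of 2 nodes with a fork of two nodes at one end (D_4). Hence the type is D_4.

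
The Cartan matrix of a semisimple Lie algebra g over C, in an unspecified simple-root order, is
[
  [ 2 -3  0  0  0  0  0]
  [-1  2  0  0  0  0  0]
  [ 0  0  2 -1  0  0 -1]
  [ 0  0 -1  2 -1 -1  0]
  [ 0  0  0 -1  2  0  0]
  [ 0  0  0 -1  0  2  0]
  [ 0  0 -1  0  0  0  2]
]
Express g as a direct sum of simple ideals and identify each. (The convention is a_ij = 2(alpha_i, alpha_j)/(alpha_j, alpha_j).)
D5 + G2

The diagram associated to this matrix has two connected components: the simple roots {alpha_3, alpha_4, alpha_5, alpha_6, alpha_7} form a chain of 3 nodes with a fork of two nodes at one end (D_5), and {alpha_1, alpha_2} form two nodes joined by a triple edge (G_2). A semisimple Lie algebra decomposes uniquely as the direct sum of simple ideals, one per connected component of its Dynkin diagram, so g ≅ D_5 ⊕ G_2 (dimension 45 + 14 = 59).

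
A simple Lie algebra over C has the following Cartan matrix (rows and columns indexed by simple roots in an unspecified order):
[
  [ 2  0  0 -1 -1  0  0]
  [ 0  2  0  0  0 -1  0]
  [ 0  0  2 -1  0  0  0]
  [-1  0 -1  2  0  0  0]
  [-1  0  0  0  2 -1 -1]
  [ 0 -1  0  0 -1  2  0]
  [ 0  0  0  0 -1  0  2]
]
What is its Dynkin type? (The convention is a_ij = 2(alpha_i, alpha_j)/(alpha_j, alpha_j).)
The matrix has rank 7 with 2's on the diagonal. Reading the off-diagonal entries as Dynkin edges (a single edge where a_ij = a_ji = -1; a double or triple edge where a_ij * a_ji = 2 or 3), the diagram is a chain of 6 nodes with one extra node attached to the third node from one end (E_7). One simple-root ordering that puts it in standard form is (alpha_2, alpha_7, alpha_6, alpha_5, alpha_1, alpha_4, alpha_3). So the algebra is type E_7.

E_7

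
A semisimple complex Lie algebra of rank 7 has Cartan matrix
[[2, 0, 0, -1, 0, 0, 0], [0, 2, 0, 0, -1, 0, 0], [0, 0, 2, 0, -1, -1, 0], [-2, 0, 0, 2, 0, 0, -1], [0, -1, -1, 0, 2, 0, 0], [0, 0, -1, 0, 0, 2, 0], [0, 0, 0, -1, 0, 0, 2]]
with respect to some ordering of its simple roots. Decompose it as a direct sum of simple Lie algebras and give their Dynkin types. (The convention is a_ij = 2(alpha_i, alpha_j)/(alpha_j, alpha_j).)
A_4 + B_3

The diagram associated to this matrix has two connected components: the simple roots {alpha_2, alpha_3, alpha_5, alpha_6} form a chain of 4 nodes with single edges (A_4), and {alpha_1, alpha_4, alpha_7} form a chain of 3 nodes with a double edge at one end; the terminal node there is the unique short simple root (B_3). A semisimple Lie algebra decomposes uniquely as the direct sum of simple ideals, one per connected component of its Dynkin diagram, so g ≅ A_4 ⊕ B_3 (dimension 24 + 21 = 45).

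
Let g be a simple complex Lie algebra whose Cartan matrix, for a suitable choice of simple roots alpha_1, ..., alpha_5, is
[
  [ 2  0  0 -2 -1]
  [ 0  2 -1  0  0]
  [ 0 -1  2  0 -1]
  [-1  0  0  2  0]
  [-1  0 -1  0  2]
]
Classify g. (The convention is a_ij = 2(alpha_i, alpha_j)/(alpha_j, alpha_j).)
The matrix has rank 5 with 2's on the diagonal. Reading the off-diagonal entries as Dynkin edges (a single edge where a_ij = a_ji = -1; a double or triple edge where a_ij * a_ji = 2 or 3), the diagram is a chain of 5 nodes with a double edge at one end; the terminal node there is the unique short simple root (B_5). One simple-root ordering that puts it in standard form is (alpha_2, alpha_3, alpha_5, alpha_1, alpha_4). So the algebra is type B_5, i.e. so(11).

type B_5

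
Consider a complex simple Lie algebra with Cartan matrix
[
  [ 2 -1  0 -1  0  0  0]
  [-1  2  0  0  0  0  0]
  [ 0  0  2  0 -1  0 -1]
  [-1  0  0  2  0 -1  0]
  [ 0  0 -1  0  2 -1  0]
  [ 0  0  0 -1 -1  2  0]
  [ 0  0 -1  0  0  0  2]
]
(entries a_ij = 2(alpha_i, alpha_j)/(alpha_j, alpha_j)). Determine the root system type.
A_7 (sl(8))

The matrix has rank 7 with 2's on the diagonal. Reading the off-diagonal entries as Dynkin edges (a single edge where a_ij = a_ji = -1; a double or triple edge where a_ij * a_ji = 2 or 3), the diagram is a chain of 7 nodes with single edges (A_7). One simple-root ordering that puts it in standard form is (alpha_7, alpha_3, alpha_5, alpha_6, alpha_4, alpha_1, alpha_2). So the algebra is type A_7, i.e. sl(8).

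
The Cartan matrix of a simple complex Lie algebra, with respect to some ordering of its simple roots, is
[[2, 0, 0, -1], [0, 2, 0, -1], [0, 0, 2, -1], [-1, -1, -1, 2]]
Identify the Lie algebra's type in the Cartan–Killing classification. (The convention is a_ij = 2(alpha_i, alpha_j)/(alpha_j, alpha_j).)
The matrix has rank 4 with 2's on the diagonal. Reading the off-diagonal entries as Dynkin edges (a single edge where a_ij = a_ji = -1; a double or triple edge where a_ij * a_ji = 2 or 3), the diagram is a chain of 2 nodes with a fork of two nodes at one end (D_4). One simple-root ordering that puts it in standard form is (alpha_1, alpha_4, alpha_3, alpha_2). So the algebra is type D_4, i.e. so(8).

D4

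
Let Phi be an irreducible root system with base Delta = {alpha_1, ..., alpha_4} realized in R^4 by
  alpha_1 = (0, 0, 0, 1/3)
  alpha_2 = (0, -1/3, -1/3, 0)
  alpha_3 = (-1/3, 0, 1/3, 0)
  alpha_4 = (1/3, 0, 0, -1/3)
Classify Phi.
type B_4

Compute the Cartan integers a_ij = 2(alpha_i, alpha_j)/(alpha_j, alpha_j); the resulting 4x4 Cartan matrix is
[[2, 0, 0, -1], [0, 2, -1, 0], [0, -1, 2, -1], [-2, 0, -1, 2]].
The roots have two lengths (squared-length ratio 2:1); the short ones are alpha_{1}. The associated Dynkin diagram is a chain of 4 nodes with a double edge at one end; the terminal node there is the unique short simple root (B_4), so the type is B_4 (the algebra so(9)).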